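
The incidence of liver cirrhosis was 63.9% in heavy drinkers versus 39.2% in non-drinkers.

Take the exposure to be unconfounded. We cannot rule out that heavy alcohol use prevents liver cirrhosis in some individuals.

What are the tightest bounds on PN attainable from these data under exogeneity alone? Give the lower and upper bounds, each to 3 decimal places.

0.387 ≤ PN ≤ 0.951

p₁ = 0.639, p₀ = 0.392.
Under exogeneity alone the bounds on PN are max{0,(p₁−p₀)/p₁} ≤ PN ≤ min{1,(1−p₀)/p₁}.
  lower = (p₁ − p₀)/p₁ = 0.247 / 0.639 ≈ 0.3865
  upper = min{1, (1 − p₀)/p₁} = 0.608 / 0.639 ≈ 0.9515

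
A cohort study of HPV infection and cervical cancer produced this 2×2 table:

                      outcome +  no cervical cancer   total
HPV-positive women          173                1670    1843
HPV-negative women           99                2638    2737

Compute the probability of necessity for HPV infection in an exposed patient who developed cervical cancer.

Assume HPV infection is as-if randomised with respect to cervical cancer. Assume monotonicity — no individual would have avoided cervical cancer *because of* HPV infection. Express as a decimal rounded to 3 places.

p₁ = P(outcome | exposed) = 173/1843 = 0.093869
p₀ = P(outcome | unexposed) = 99/2737 = 0.036171
Under exogeneity and monotonicity, PN = (p₁ − p₀)/p₁.
PN = (0.093869 − 0.036171) / 0.093869 ≈ 0.6147

PN ≈ 0.615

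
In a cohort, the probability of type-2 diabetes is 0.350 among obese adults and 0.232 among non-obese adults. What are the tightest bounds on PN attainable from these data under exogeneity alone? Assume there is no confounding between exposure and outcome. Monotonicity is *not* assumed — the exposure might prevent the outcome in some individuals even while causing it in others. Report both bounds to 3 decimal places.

Let p₁ = 0.35, p₀ = 0.232.
Under exogeneity alone the bounds on PN are max{0,(p₁−p₀)/p₁} ≤ PN ≤ min{1,(1−p₀)/p₁}.
  lower = (p₁ − p₀)/p₁ = 0.118 / 0.35 ≈ 0.3371
  upper = min{1, (1 − p₀)/p₁} = 0.768 / 0.35 ≈ 2.1943 → capped at 1

0.337 ≤ PN ≤ 1.000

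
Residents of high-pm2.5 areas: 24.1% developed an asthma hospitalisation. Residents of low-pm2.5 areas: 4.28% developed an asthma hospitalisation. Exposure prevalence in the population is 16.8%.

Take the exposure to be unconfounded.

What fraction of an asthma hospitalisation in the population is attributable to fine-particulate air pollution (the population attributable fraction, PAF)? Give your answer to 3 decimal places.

PAF ≈ 0.438

p₁ = 0.241, p₀ = 0.0428.
Overall risk P(Y=1) = π·p₁ + (1−π)·p₀ = 0.168×0.241 + 0.832×0.0428 = 0.076098.
Under exogeneity, PAF = [P(Y=1) − p₀] / P(Y=1).
PAF = (0.076098 − 0.0428) / 0.076098 ≈ 0.4376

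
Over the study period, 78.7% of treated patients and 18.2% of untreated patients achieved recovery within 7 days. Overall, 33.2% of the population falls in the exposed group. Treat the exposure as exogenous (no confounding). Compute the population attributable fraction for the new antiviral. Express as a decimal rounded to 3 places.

PAF ≈ 0.525

p₁ = 0.787, p₀ = 0.182.
Overall risk P(Y=1) = π·p₁ + (1−π)·p₀ = 0.332×0.787 + 0.668×0.182 = 0.38286.
Under exogeneity, PAF = [P(Y=1) − p₀] / P(Y=1).
PAF = (0.38286 − 0.182) / 0.38286 ≈ 0.5246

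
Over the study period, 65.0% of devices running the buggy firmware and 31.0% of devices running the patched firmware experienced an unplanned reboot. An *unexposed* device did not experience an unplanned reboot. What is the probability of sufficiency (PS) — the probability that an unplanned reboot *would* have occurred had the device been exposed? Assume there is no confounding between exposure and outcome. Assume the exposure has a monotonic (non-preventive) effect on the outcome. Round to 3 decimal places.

PS ≈ 0.493

p₁ = 0.65, p₀ = 0.31.
Under exogeneity and monotonicity, PS = (p₁ − p₀) / (1 − p₀).
PS = (0.65 − 0.31) / (1 − 0.31) = 0.34 / 0.69 ≈ 0.4928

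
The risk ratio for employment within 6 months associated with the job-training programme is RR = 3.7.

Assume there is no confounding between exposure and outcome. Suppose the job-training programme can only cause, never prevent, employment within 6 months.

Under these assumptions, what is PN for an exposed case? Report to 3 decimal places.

Under exogeneity and monotonicity, PN = (RR − 1) / RR = 1 − 1/RR.
PN = (3.7 − 1) / 3.7 = 2.7 / 3.7 ≈ 0.7297

PN ≈ 0.730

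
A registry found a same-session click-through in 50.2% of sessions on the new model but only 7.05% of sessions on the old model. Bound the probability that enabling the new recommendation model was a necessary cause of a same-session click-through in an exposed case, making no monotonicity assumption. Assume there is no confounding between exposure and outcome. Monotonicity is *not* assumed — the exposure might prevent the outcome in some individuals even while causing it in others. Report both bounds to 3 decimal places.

0.860 ≤ PN ≤ 1.000

p₁ = 0.502, p₀ = 0.0705.
Under exogeneity alone the bounds on PN are max{0,(p₁−p₀)/p₁} ≤ PN ≤ min{1,(1−p₀)/p₁}.
  lower = (p₁ − p₀)/p₁ = 0.4315 / 0.502 ≈ 0.8596
  upper = min{1, (1 − p₀)/p₁} = 0.9295 / 0.502 ≈ 1.8516 → capped at 1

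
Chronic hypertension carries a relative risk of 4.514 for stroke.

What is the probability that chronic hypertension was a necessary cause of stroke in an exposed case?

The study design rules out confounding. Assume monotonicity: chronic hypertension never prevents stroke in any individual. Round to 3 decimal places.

Under exogeneity and monotonicity, PN = (RR − 1) / RR = 1 − 1/RR.
PN = (4.514 − 1) / 4.514 = 3.514 / 4.514 ≈ 0.7785

PN ≈ 0.778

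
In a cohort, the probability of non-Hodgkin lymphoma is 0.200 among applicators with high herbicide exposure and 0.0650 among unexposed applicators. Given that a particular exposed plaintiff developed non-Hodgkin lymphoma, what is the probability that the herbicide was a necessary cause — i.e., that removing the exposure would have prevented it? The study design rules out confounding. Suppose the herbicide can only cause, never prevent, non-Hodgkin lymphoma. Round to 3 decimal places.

Let p₁ = 0.2, p₀ = 0.065.
Under exogeneity and monotonicity, PN = (p₁ − p₀) / p₁.
PN = (0.2 − 0.065) / 0.2 = 0.135 / 0.2 ≈ 0.6750

PN ≈ 0.675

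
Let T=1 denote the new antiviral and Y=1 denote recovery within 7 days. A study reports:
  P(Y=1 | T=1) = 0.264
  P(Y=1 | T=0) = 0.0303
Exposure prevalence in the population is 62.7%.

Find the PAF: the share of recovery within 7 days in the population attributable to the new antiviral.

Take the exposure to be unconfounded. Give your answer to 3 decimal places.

Let p₁ = 0.264, p₀ = 0.0303.
Overall risk P(Y=1) = π·p₁ + (1−π)·p₀ = 0.627×0.264 + 0.373×0.0303 = 0.17683.
Under exogeneity, PAF = [P(Y=1) − p₀] / P(Y=1).
PAF = (0.17683 − 0.0303) / 0.17683 ≈ 0.8286

PAF ≈ 0.829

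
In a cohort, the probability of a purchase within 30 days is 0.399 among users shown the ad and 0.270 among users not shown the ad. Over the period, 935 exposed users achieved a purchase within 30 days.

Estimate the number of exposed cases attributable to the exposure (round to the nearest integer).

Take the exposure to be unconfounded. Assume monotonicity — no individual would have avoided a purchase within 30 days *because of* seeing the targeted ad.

Let p₁ = 0.399, p₀ = 0.27.
PN = (p₁ − p₀)/p₁ = (0.399 − 0.27) / 0.399 ≈ 0.32331.
Attributable cases ≈ PN × (exposed cases) = 0.32331 × 935 ≈ 302.29.

about 302 cases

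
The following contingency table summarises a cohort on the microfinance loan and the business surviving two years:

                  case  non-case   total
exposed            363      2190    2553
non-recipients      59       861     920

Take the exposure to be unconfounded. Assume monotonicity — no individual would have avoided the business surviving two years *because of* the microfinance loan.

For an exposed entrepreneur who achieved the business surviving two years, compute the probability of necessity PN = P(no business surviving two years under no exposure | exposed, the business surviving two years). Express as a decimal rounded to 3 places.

p₁ = P(outcome | exposed) = 363/2553 = 0.14219
p₀ = P(outcome | unexposed) = 59/920 = 0.06413
Under exogeneity and monotonicity, PN = (p₁ − p₀) / p₁.
PN = (0.14219 − 0.06413) / 0.14219 = 0.078055 / 0.14219 ≈ 0.5490

PN ≈ 0.549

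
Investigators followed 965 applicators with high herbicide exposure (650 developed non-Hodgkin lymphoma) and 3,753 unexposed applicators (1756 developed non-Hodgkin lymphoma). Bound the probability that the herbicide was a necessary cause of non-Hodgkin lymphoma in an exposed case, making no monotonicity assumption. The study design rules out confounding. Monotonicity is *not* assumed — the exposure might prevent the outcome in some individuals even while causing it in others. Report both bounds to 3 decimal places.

0.305 ≤ PN ≤ 0.790

p₁ = P(outcome | exposed) = 650/965 = 0.67358
p₀ = P(outcome | unexposed) = 1756/3753 = 0.46789
Under exogeneity alone the bounds on PN are max{0,(p₁−p₀)/p₁} ≤ PN ≤ min{1,(1−p₀)/p₁}.
  lower = (p₁ − p₀)/p₁ = 0.20568 / 0.67358 ≈ 0.3054
  upper = min{1, (1 − p₀)/p₁} = 0.53211 / 0.67358 ≈ 0.7900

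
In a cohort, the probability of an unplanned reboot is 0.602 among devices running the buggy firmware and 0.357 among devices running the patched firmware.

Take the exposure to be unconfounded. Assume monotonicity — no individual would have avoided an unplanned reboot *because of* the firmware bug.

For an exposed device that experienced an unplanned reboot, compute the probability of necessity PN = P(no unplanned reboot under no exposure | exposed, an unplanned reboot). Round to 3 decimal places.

Let p₁ = 0.602, p₀ = 0.357.
Under exogeneity and monotonicity, PN = (p₁ − p₀) / p₁.
PN = (0.602 − 0.357) / 0.602 = 0.245 / 0.602 ≈ 0.4070

PN ≈ 0.407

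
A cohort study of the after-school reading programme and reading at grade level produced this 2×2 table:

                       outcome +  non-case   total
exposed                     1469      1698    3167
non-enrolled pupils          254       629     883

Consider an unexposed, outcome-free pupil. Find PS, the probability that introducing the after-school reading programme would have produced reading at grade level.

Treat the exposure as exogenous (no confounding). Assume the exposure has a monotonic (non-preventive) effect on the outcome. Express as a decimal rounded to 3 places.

PS ≈ 0.247

p₁ = P(outcome | exposed) = 1469/3167 = 0.46385
p₀ = P(outcome | unexposed) = 254/883 = 0.28766
Under exogeneity and monotonicity, PS = (p₁ − p₀) / (1 − p₀).
PS = (0.46385 − 0.28766) / (1 − 0.28766) = 0.17619 / 0.71234 ≈ 0.2473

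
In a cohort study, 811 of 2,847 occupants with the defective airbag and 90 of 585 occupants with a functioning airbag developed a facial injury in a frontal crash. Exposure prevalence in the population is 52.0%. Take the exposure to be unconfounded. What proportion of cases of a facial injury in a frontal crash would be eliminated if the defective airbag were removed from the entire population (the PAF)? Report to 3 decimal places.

PAF ≈ 0.307

p₁ = P(outcome | exposed) = 811/2847 = 0.28486
p₀ = P(outcome | unexposed) = 90/585 = 0.15385
Overall risk P(Y=1) = π·p₁ + (1−π)·p₀ = 0.52×0.28486 + 0.48×0.15385 = 0.22197.
Under exogeneity, PAF = [P(Y=1) − p₀] / P(Y=1).
PAF = (0.22197 − 0.15385) / 0.22197 ≈ 0.3069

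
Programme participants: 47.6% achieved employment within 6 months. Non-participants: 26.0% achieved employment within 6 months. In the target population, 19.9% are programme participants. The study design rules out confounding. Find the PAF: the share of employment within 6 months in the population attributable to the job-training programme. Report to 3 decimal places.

p₁ = 0.476, p₀ = 0.26.
Overall risk P(Y=1) = π·p₁ + (1−π)·p₀ = 0.199×0.476 + 0.801×0.26 = 0.30298.
Under exogeneity, PAF = [P(Y=1) − p₀] / P(Y=1).
PAF = (0.30298 − 0.26) / 0.30298 ≈ 0.1419

PAF ≈ 0.142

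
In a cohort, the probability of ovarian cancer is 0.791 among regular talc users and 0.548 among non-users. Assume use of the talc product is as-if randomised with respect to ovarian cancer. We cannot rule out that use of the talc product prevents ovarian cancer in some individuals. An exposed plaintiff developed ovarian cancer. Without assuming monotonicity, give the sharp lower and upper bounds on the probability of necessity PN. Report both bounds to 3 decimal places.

0.307 ≤ PN ≤ 0.571

Let p₁ = 0.791, p₀ = 0.548.
Under exogeneity alone the bounds on PN are max{0,(p₁−p₀)/p₁} ≤ PN ≤ min{1,(1−p₀)/p₁}.
  lower = (p₁ − p₀)/p₁ = 0.243 / 0.791 ≈ 0.3072
  upper = min{1, (1 − p₀)/p₁} = 0.452 / 0.791 ≈ 0.5714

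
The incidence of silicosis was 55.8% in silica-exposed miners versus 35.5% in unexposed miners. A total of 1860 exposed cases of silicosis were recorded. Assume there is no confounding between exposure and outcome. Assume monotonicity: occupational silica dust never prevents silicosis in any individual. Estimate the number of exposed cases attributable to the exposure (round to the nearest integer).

about 677 cases

p₁ = 0.558, p₀ = 0.355.
PN = (p₁ − p₀)/p₁ = (0.558 − 0.355) / 0.558 ≈ 0.36380.
Attributable cases ≈ PN × (exposed cases) = 0.36380 × 1860 ≈ 676.67.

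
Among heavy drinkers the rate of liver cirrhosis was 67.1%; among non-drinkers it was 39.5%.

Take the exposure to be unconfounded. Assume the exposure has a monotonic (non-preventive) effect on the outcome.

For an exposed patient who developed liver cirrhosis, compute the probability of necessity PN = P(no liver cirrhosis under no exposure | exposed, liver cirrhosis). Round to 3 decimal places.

p₁ = 0.671, p₀ = 0.395.
Under exogeneity and monotonicity, PN = (p₁ − p₀) / p₁.
PN = (0.671 − 0.395) / 0.671 = 0.276 / 0.671 ≈ 0.4113

PN ≈ 0.411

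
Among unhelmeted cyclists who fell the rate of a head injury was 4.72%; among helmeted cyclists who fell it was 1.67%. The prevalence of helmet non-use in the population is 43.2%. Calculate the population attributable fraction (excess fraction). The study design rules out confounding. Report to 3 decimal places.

p₁ = 0.0472, p₀ = 0.0167.
Overall risk P(Y=1) = π·p₁ + (1−π)·p₀ = 0.432×0.0472 + 0.568×0.0167 = 0.029876.
Under exogeneity, PAF = [P(Y=1) − p₀] / P(Y=1).
PAF = (0.029876 − 0.0167) / 0.029876 ≈ 0.4410

PAF ≈ 0.441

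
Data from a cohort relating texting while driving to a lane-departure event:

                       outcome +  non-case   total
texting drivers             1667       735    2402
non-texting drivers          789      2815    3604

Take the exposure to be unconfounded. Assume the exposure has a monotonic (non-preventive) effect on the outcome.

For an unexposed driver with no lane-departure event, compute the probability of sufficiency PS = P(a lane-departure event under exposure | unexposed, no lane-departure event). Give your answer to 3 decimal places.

PS ≈ 0.608

p₁ = P(outcome | exposed) = 1667/2402 = 0.694
p₀ = P(outcome | unexposed) = 789/3604 = 0.21892
Under exogeneity and monotonicity, PS = (p₁ − p₀) / (1 − p₀).
PS = (0.694 − 0.21892) / (1 − 0.21892) = 0.47508 / 0.78108 ≈ 0.6082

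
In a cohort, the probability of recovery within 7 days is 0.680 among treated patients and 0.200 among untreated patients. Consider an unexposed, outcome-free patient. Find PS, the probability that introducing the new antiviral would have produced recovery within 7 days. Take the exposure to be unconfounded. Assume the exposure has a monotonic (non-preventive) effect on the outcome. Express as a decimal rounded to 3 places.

Let p₁ = 0.68, p₀ = 0.2.
Under exogeneity and monotonicity, PS = (p₁ − p₀) / (1 − p₀).
PS = (0.68 − 0.2) / (1 − 0.2) = 0.48 / 0.8 ≈ 0.6000

PS ≈ 0.600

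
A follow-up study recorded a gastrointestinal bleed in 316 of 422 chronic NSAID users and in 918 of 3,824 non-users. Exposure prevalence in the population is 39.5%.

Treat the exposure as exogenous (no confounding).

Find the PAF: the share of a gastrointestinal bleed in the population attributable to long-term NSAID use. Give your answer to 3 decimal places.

p₁ = P(outcome | exposed) = 316/422 = 0.74882
p₀ = P(outcome | unexposed) = 918/3824 = 0.24006
Overall risk P(Y=1) = π·p₁ + (1−π)·p₀ = 0.395×0.74882 + 0.605×0.24006 = 0.44102.
Under exogeneity, PAF = [P(Y=1) − p₀] / P(Y=1).
PAF = (0.44102 − 0.24006) / 0.44102 ≈ 0.4557

PAF ≈ 0.456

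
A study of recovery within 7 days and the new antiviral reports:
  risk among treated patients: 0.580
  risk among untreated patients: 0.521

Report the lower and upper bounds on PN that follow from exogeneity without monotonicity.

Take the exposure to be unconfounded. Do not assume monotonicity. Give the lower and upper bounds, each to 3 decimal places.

Let p₁ = 0.58, p₀ = 0.521.
Under exogeneity alone the bounds on PN are max{0,(p₁−p₀)/p₁} ≤ PN ≤ min{1,(1−p₀)/p₁}.
  lower = (p₁ − p₀)/p₁ = 0.059 / 0.58 ≈ 0.1017
  upper = min{1, (1 − p₀)/p₁} = 0.479 / 0.58 ≈ 0.8259

0.102 ≤ PN ≤ 0.826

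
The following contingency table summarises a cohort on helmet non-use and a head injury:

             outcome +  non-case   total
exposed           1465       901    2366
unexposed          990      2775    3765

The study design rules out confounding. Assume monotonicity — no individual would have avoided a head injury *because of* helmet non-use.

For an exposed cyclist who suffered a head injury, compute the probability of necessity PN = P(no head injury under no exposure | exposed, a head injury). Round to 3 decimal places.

PN ≈ 0.575

p₁ = P(outcome | exposed) = 1465/2366 = 0.61919
p₀ = P(outcome | unexposed) = 990/3765 = 0.26295
Under exogeneity and monotonicity, PN = (p₁ − p₀) / p₁.
PN = (0.61919 − 0.26295) / 0.61919 = 0.35624 / 0.61919 ≈ 0.5753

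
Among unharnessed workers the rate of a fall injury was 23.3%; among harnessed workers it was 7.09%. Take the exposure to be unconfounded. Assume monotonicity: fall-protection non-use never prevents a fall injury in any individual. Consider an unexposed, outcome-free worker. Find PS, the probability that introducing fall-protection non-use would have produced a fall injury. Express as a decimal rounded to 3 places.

p₁ = 0.233, p₀ = 0.0709.
Under exogeneity and monotonicity, PS = (p₁ − p₀) / (1 − p₀).
PS = (0.233 − 0.0709) / (1 − 0.0709) = 0.1621 / 0.9291 ≈ 0.1745

PS ≈ 0.174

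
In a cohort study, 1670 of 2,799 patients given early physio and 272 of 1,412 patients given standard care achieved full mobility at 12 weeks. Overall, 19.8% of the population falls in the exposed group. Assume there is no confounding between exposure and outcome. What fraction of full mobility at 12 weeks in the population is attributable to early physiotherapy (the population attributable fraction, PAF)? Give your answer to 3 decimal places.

PAF ≈ 0.293

p₁ = P(outcome | exposed) = 1670/2799 = 0.59664
p₀ = P(outcome | unexposed) = 272/1412 = 0.19263
Overall risk P(Y=1) = π·p₁ + (1−π)·p₀ = 0.198×0.59664 + 0.802×0.19263 = 0.27263.
Under exogeneity, PAF = [P(Y=1) − p₀] / P(Y=1).
PAF = (0.27263 − 0.19263) / 0.27263 ≈ 0.2934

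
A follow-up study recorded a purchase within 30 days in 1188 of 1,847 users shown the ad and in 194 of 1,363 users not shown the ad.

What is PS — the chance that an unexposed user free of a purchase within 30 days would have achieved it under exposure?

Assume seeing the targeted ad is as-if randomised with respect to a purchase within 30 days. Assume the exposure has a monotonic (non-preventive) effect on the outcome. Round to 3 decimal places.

p₁ = P(outcome | exposed) = 1188/1847 = 0.64321
p₀ = P(outcome | unexposed) = 194/1363 = 0.14233
Under exogeneity and monotonicity, PS = (p₁ − p₀) / (1 − p₀).
PS = (0.64321 − 0.14233) / (1 − 0.14233) = 0.50087 / 0.85767 ≈ 0.5840

PS ≈ 0.584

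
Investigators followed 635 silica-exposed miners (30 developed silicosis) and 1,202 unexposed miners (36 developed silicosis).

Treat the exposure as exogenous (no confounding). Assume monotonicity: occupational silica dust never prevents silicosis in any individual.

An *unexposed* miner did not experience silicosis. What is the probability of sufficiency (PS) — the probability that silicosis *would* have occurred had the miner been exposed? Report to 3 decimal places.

PS ≈ 0.018

p₁ = P(outcome | exposed) = 30/635 = 0.047244
p₀ = P(outcome | unexposed) = 36/1202 = 0.02995
Under exogeneity and monotonicity, PS = (p₁ − p₀) / (1 − p₀).
PS = (0.047244 − 0.02995) / (1 − 0.02995) = 0.017294 / 0.97005 ≈ 0.0178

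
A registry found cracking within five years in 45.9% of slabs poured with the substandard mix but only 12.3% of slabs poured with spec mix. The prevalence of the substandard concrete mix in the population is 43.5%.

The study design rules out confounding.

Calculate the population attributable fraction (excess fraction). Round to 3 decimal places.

p₁ = 0.459, p₀ = 0.123.
Overall risk P(Y=1) = π·p₁ + (1−π)·p₀ = 0.435×0.459 + 0.565×0.123 = 0.26916.
Under exogeneity, PAF = [P(Y=1) − p₀] / P(Y=1).
PAF = (0.26916 − 0.123) / 0.26916 ≈ 0.5430

PAF ≈ 0.543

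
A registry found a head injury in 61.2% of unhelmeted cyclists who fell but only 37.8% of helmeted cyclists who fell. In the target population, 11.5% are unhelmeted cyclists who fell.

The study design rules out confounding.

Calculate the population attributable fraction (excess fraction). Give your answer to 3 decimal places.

p₁ = 0.612, p₀ = 0.378.
Overall risk P(Y=1) = π·p₁ + (1−π)·p₀ = 0.115×0.612 + 0.885×0.378 = 0.40491.
Under exogeneity, PAF = [P(Y=1) − p₀] / P(Y=1).
PAF = (0.40491 − 0.378) / 0.40491 ≈ 0.0665

PAF ≈ 0.066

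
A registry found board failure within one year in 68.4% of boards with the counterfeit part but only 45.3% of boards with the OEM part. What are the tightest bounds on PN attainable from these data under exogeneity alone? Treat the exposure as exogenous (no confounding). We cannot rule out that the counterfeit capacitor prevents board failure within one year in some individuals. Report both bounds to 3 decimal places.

p₁ = 0.684, p₀ = 0.453.
Under exogeneity alone the bounds on PN are max{0,(p₁−p₀)/p₁} ≤ PN ≤ min{1,(1−p₀)/p₁}.
  lower = (p₁ − p₀)/p₁ = 0.231 / 0.684 ≈ 0.3377
  upper = min{1, (1 − p₀)/p₁} = 0.547 / 0.684 ≈ 0.7997

0.338 ≤ PN ≤ 0.800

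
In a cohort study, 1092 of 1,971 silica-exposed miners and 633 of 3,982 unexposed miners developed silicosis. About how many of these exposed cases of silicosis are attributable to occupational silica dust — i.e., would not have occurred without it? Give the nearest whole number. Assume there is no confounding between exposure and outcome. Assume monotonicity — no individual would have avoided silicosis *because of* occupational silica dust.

p₁ = P(outcome | exposed) = 1092/1971 = 0.55403
p₀ = P(outcome | unexposed) = 633/3982 = 0.15897
PN = (p₁ − p₀)/p₁ = (0.55403 − 0.15897) / 0.55403 ≈ 0.71308.
Attributable cases ≈ PN × (exposed cases) = 0.71308 × 1092 ≈ 778.68.

about 779 cases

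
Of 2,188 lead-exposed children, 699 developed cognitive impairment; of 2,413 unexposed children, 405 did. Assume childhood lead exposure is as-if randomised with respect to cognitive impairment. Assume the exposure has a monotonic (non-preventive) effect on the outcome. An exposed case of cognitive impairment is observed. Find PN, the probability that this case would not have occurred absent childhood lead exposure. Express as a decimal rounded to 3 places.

p₁ = P(outcome | exposed) = 699/2188 = 0.31947
p₀ = P(outcome | unexposed) = 405/2413 = 0.16784
Under exogeneity and monotonicity, PN = (p₁ − p₀) / p₁.
PN = (0.31947 − 0.16784) / 0.31947 = 0.15163 / 0.31947 ≈ 0.4746

PN ≈ 0.475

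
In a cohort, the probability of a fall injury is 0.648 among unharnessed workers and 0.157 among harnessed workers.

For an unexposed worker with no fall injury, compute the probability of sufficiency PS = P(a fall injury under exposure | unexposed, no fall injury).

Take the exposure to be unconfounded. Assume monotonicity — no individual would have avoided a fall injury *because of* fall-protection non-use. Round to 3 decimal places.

Let p₁ = 0.648, p₀ = 0.157.
Under exogeneity and monotonicity, PS = (p₁ − p₀) / (1 − p₀).
PS = (0.648 − 0.157) / (1 − 0.157) = 0.491 / 0.843 ≈ 0.5824

PS ≈ 0.582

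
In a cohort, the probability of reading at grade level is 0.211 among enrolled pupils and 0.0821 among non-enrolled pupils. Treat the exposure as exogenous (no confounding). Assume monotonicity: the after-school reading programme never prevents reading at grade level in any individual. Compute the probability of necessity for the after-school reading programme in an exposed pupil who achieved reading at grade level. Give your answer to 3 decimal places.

PN ≈ 0.611

Let p₁ = 0.211, p₀ = 0.0821.
Under exogeneity and monotonicity, PN = (p₁ − p₀) / p₁.
PN = (0.211 − 0.0821) / 0.211 = 0.1289 / 0.211 ≈ 0.6109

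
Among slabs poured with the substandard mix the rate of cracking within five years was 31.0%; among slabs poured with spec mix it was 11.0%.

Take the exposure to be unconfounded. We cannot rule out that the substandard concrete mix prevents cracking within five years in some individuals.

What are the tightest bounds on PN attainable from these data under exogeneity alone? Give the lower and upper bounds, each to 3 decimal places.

p₁ = 0.31, p₀ = 0.11.
Under exogeneity alone the bounds on PN are max{0,(p₁−p₀)/p₁} ≤ PN ≤ min{1,(1−p₀)/p₁}.
  lower = (p₁ − p₀)/p₁ = 0.2 / 0.31 ≈ 0.6452
  upper = min{1, (1 − p₀)/p₁} = 0.89 / 0.31 ≈ 2.8710 → capped at 1

0.645 ≤ PN ≤ 1.000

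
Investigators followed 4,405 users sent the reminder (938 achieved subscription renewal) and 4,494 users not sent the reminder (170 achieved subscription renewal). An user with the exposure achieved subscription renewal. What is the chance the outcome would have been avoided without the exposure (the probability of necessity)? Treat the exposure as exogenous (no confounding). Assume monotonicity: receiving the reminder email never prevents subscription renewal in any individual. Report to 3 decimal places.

PN ≈ 0.822

p₁ = P(outcome | exposed) = 938/4405 = 0.21294
p₀ = P(outcome | unexposed) = 170/4494 = 0.037828
Under exogeneity and monotonicity, PN = (p₁ − p₀) / p₁.
PN = (0.21294 − 0.037828) / 0.21294 = 0.17511 / 0.21294 ≈ 0.8224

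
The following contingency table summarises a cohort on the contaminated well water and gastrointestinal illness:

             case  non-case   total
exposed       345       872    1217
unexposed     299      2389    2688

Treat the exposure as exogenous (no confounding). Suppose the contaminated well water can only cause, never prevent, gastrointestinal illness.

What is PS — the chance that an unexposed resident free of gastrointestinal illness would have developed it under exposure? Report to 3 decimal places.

p₁ = P(outcome | exposed) = 345/1217 = 0.28348
p₀ = P(outcome | unexposed) = 299/2688 = 0.11124
Under exogeneity and monotonicity, PS = (p₁ − p₀) / (1 − p₀).
PS = (0.28348 − 0.11124) / (1 − 0.11124) = 0.17225 / 0.88876 ≈ 0.1938

PS ≈ 0.194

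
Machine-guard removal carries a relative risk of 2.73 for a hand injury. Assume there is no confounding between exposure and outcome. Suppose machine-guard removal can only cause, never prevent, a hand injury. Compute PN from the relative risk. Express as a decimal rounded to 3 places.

PN ≈ 0.634

Under exogeneity and monotonicity, PN = (RR − 1) / RR = 1 − 1/RR.
PN = (2.73 − 1) / 2.73 = 1.73 / 2.73 ≈ 0.6337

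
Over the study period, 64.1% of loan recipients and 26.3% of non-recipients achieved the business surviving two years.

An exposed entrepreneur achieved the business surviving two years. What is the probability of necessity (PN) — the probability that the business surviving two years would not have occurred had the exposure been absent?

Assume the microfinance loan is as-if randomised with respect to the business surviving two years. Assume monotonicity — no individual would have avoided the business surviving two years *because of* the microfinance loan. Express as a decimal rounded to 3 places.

PN ≈ 0.590

p₁ = 0.641, p₀ = 0.263.
Under exogeneity and monotonicity, PN = (p₁ − p₀) / p₁.
PN = (0.641 − 0.263) / 0.641 = 0.378 / 0.641 ≈ 0.5897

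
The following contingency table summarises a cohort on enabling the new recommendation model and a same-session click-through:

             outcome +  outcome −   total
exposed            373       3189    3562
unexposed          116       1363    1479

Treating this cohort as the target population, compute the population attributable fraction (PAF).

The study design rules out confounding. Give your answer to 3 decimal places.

p₁ = P(outcome | exposed) = 373/3562 = 0.10472
p₀ = P(outcome | unexposed) = 116/1479 = 0.078431
Exposure prevalence π = 3562/5041 = 0.70661; overall risk P(Y=1) = 0.097005.
Under exogeneity, PAF = [P(Y=1) − p₀]/P(Y=1).
PAF = (0.097005 − 0.078431) / 0.097005 ≈ 0.1915

PAF ≈ 0.191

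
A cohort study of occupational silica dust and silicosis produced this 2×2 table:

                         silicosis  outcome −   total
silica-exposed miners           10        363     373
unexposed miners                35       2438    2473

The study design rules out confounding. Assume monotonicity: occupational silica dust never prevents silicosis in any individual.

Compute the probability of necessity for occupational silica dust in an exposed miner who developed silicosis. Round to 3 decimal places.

p₁ = P(outcome | exposed) = 10/373 = 0.02681
p₀ = P(outcome | unexposed) = 35/2473 = 0.014153
Under exogeneity and monotonicity, PN = (p₁ − p₀)/p₁.
PN = (0.02681 − 0.014153) / 0.02681 ≈ 0.4721

PN ≈ 0.472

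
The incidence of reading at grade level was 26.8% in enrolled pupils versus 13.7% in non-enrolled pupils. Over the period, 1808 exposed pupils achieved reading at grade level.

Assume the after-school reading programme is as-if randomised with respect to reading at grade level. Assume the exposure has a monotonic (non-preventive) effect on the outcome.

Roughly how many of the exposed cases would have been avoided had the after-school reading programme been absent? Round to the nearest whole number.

about 884 cases

p₁ = 0.268, p₀ = 0.137.
PN = (p₁ − p₀)/p₁ = (0.268 − 0.137) / 0.268 ≈ 0.48881.
Attributable cases ≈ PN × (exposed cases) = 0.48881 × 1808 ≈ 883.76.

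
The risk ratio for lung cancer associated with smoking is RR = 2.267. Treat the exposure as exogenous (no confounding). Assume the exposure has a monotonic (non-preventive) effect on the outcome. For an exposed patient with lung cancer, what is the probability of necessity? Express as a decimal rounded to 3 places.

PN ≈ 0.559

Under exogeneity and monotonicity, PN = (RR − 1) / RR = 1 − 1/RR.
PN = (2.267 − 1) / 2.267 = 1.267 / 2.267 ≈ 0.5589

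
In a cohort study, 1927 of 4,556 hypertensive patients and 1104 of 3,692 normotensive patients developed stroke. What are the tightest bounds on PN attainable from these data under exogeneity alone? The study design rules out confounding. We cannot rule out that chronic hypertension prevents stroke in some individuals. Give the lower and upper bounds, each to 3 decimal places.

0.293 ≤ PN ≤ 1.000

p₁ = P(outcome | exposed) = 1927/4556 = 0.42296
p₀ = P(outcome | unexposed) = 1104/3692 = 0.29902
Under exogeneity alone the bounds on PN are max{0,(p₁−p₀)/p₁} ≤ PN ≤ min{1,(1−p₀)/p₁}.
  lower = (p₁ − p₀)/p₁ = 0.12393 / 0.42296 ≈ 0.2930
  upper = min{1, (1 − p₀)/p₁} = 0.70098 / 0.42296 ≈ 1.6573 → capped at 1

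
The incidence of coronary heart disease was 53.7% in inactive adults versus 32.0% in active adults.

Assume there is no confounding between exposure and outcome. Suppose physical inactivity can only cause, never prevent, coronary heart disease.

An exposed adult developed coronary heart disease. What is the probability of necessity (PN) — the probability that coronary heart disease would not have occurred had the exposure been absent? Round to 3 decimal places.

PN ≈ 0.404

p₁ = 0.537, p₀ = 0.32.
Under exogeneity and monotonicity, PN = (p₁ − p₀) / p₁.
PN = (0.537 − 0.32) / 0.537 = 0.217 / 0.537 ≈ 0.4041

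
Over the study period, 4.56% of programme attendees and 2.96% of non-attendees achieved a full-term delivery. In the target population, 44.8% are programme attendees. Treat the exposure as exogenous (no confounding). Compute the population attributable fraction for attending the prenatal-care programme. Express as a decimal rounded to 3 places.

p₁ = 0.0456, p₀ = 0.0296.
Overall risk P(Y=1) = π·p₁ + (1−π)·p₀ = 0.448×0.0456 + 0.552×0.0296 = 0.036768.
Under exogeneity, PAF = [P(Y=1) − p₀] / P(Y=1).
PAF = (0.036768 − 0.0296) / 0.036768 ≈ 0.1950

PAF ≈ 0.195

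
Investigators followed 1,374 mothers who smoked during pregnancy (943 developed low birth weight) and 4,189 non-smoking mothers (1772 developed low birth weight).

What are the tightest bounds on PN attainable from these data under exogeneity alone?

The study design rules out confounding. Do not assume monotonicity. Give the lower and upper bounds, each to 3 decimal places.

p₁ = P(outcome | exposed) = 943/1374 = 0.68632
p₀ = P(outcome | unexposed) = 1772/4189 = 0.42301
Under exogeneity alone the bounds on PN are max{0,(p₁−p₀)/p₁} ≤ PN ≤ min{1,(1−p₀)/p₁}.
  lower = (p₁ − p₀)/p₁ = 0.2633 / 0.68632 ≈ 0.3836
  upper = min{1, (1 − p₀)/p₁} = 0.57699 / 0.68632 ≈ 0.8407

0.384 ≤ PN ≤ 0.841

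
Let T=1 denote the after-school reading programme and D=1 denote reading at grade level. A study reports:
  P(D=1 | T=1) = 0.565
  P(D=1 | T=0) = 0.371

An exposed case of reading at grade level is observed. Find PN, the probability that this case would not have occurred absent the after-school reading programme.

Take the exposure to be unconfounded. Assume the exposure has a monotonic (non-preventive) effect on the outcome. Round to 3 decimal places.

Let p₁ = 0.565, p₀ = 0.371.
Under exogeneity and monotonicity, PN = (p₁ − p₀) / p₁.
PN = (0.565 − 0.371) / 0.565 = 0.194 / 0.565 ≈ 0.3434

PN ≈ 0.343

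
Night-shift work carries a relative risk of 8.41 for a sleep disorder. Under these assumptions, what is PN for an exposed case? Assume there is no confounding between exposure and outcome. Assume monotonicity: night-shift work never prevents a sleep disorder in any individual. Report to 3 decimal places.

Under exogeneity and monotonicity, PN = (RR − 1) / RR = 1 − 1/RR.
PN = (8.41 − 1) / 8.41 = 7.41 / 8.41 ≈ 0.8811

PN ≈ 0.881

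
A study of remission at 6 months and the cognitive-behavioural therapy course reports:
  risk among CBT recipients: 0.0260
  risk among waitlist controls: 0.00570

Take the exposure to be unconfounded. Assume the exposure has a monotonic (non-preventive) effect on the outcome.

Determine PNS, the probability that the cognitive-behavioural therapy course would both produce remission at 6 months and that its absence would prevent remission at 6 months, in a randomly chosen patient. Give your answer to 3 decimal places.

Let p₁ = 0.026, p₀ = 0.0057.
Under exogeneity and monotonicity, PNS = p₁ − p₀.
PNS = 0.026 − 0.0057 = 0.0203

PNS ≈ 0.020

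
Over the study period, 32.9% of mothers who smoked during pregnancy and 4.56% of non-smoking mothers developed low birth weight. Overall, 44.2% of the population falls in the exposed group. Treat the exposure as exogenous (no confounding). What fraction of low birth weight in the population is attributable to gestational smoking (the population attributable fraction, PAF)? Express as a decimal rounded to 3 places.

PAF ≈ 0.733

p₁ = 0.329, p₀ = 0.0456.
Overall risk P(Y=1) = π·p₁ + (1−π)·p₀ = 0.442×0.329 + 0.558×0.0456 = 0.17086.
Under exogeneity, PAF = [P(Y=1) − p₀] / P(Y=1).
PAF = (0.17086 − 0.0456) / 0.17086 ≈ 0.7331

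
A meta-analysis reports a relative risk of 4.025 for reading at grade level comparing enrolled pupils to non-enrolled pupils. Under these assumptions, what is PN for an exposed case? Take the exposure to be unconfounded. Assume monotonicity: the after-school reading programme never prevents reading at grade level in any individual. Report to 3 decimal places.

PN ≈ 0.752

Under exogeneity and monotonicity, PN = (RR − 1) / RR = 1 − 1/RR.
PN = (4.025 − 1) / 4.025 = 3.025 / 4.025 ≈ 0.7516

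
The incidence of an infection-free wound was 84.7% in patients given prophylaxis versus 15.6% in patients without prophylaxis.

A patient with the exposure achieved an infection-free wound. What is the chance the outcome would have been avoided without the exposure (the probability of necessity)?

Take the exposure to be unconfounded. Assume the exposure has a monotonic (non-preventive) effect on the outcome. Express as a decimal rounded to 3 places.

PN ≈ 0.816

p₁ = 0.847, p₀ = 0.156.
Under exogeneity and monotonicity, PN = (p₁ − p₀) / p₁.
PN = (0.847 − 0.156) / 0.847 = 0.691 / 0.847 ≈ 0.8158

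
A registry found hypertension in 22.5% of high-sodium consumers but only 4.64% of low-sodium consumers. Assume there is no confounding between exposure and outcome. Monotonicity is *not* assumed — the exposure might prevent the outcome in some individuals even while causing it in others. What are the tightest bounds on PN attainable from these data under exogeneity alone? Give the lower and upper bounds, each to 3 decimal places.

p₁ = 0.225, p₀ = 0.0464.
Under exogeneity alone the bounds on PN are max{0,(p₁−p₀)/p₁} ≤ PN ≤ min{1,(1−p₀)/p₁}.
  lower = (p₁ − p₀)/p₁ = 0.1786 / 0.225 ≈ 0.7938
  upper = min{1, (1 − p₀)/p₁} = 0.9536 / 0.225 ≈ 4.2382 → capped at 1

0.794 ≤ PN ≤ 1.000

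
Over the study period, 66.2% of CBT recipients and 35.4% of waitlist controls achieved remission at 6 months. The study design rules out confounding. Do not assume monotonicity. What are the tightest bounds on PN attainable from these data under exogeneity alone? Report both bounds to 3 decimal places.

0.465 ≤ PN ≤ 0.976

p₁ = 0.662, p₀ = 0.354.
Under exogeneity alone the bounds on PN are max{0,(p₁−p₀)/p₁} ≤ PN ≤ min{1,(1−p₀)/p₁}.
  lower = (p₁ − p₀)/p₁ = 0.308 / 0.662 ≈ 0.4653
  upper = min{1, (1 − p₀)/p₁} = 0.646 / 0.662 ≈ 0.9758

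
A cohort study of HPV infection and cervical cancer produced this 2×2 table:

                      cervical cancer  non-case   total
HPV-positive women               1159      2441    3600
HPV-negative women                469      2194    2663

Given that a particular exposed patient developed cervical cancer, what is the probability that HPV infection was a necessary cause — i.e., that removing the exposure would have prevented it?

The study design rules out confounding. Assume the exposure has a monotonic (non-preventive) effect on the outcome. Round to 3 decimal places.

PN ≈ 0.453

p₁ = P(outcome | exposed) = 1159/3600 = 0.32194
p₀ = P(outcome | unexposed) = 469/2663 = 0.17612
Under exogeneity and monotonicity, PN = (p₁ − p₀)/p₁.
PN = (0.32194 − 0.17612) / 0.32194 ≈ 0.4530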